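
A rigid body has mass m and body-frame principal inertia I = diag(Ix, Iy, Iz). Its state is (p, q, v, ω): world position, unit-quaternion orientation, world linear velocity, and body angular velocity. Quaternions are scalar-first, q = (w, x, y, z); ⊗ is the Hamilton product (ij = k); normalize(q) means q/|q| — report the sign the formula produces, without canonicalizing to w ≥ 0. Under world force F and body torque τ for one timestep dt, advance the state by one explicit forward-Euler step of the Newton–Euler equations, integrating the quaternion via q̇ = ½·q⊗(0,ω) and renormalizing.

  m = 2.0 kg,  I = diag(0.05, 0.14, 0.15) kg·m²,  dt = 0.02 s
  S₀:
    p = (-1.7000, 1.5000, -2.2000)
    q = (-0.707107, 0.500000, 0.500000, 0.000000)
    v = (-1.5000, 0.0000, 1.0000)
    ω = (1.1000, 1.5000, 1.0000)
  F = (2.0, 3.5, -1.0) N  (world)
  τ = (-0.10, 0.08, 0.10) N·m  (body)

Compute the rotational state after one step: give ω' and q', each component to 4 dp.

ω' = (1.0540, 1.5271, 0.9935)
q' = (-0.7199, 0.4971, 0.4843, -0.0051)

ω×(Iω) gyroscopic = (0.0150, -0.1100, 0.1485)
angular accel α = (-2.3000, 1.3571, -0.3233)
ω' = ω + α·dt = (1.0540, 1.5271, 0.9935)
Hamilton product q⊗(0,ω) = (-1.3000000, -0.2778177, -1.5606605, -0.5071070)
updated quaternion q' = (-0.7199, 0.4971, 0.4843, -0.0051)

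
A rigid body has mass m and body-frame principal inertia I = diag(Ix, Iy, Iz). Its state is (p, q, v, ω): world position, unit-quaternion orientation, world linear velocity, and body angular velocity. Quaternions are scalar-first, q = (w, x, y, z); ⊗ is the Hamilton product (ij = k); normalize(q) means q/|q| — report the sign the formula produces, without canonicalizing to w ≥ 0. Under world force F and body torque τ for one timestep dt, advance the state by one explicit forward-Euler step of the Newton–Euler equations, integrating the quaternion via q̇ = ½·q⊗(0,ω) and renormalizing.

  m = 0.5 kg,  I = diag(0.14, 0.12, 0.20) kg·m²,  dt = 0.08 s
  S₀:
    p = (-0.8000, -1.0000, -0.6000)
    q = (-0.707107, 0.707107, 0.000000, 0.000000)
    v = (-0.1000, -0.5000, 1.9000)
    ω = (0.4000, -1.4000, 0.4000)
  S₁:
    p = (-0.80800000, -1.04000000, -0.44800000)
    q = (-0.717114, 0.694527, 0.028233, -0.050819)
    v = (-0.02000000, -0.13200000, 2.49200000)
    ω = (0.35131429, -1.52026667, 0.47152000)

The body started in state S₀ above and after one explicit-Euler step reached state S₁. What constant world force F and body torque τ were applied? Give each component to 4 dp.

F = (0.5000, 2.3000, 3.7000)
τ = (-0.1300, -0.1900, 0.1900)

velocity change Δv = (0.08000000, 0.36800000, 0.59200000)
F = m·Δv/dt = (0.5000, 2.3000, 3.7000)
rate change Δω = (-0.04868571, -0.12026667, 0.07152000)
ω₀×(Iω₀) = (-0.0448, -0.0096, 0.0112)
I·α + gyro = (-0.1300, -0.1900, 0.1900)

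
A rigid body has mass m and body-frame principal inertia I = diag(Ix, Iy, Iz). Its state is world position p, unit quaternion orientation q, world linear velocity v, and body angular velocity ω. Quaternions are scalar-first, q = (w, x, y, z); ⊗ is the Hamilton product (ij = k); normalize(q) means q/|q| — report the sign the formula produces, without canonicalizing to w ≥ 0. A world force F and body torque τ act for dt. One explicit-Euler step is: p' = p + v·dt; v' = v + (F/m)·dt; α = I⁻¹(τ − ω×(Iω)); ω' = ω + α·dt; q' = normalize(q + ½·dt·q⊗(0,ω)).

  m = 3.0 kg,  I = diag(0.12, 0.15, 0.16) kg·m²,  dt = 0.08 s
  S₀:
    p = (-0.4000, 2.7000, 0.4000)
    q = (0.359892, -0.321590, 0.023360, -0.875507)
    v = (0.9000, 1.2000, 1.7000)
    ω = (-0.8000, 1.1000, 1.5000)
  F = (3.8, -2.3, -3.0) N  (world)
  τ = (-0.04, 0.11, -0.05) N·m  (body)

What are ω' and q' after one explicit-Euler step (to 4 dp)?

ω' = (-0.8377, 1.1331, 1.4882)
q' = (0.3998, -0.2922, 0.0862, -0.8645)

precession coupling ω×(Iω) = (0.0165, 0.0480, -0.0264)
angular accel α = (-0.4708, 0.4133, -0.1475)
new body rate ω' = (-0.8377, 1.1331, 1.4882)
2q̇ = q⊗(0,ω) = (1.0302925, 0.7101841, 1.5786718, 0.2047770)
q + ½dt·q⊗(0,ω), renormalized = (0.3998, -0.2922, 0.0862, -0.8645)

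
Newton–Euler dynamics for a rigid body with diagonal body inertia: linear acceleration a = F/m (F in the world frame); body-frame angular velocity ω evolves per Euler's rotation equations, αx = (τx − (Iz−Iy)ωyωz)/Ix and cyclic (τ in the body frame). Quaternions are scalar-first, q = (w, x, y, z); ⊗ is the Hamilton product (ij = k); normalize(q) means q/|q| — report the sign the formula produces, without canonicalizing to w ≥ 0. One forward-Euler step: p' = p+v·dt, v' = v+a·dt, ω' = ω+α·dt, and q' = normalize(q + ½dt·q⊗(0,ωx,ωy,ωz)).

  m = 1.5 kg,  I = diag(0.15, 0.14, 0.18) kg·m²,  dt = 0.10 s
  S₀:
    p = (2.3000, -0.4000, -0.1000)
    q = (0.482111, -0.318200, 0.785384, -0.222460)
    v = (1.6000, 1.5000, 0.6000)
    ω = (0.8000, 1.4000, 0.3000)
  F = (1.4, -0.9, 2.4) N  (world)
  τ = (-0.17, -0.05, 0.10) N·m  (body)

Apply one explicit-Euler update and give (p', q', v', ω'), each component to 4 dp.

angular accel α = (-1.2453, -0.3057, 0.6178)
new body rate ω' = (0.6755, 1.3694, 0.3618)
Hamilton product q⊗(0,ω) = (-0.7782396, 0.9327480, 0.5924474, -0.9291539)
updated quaternion q' = (0.4417, -0.2707, 0.8123, -0.2680)
linear accel F/m = (0.9333, -0.6000, 1.6000)
new position p' = (2.4600, -0.2500, -0.0400)
v' = v + a·dt = (1.6933, 1.4400, 0.7600)

p' = (2.4600, -0.2500, -0.0400)
q' = (0.4417, -0.2707, 0.8123, -0.2680)
v' = (1.6933, 1.4400, 0.7600)
ω' = (0.6755, 1.3694, 0.3618)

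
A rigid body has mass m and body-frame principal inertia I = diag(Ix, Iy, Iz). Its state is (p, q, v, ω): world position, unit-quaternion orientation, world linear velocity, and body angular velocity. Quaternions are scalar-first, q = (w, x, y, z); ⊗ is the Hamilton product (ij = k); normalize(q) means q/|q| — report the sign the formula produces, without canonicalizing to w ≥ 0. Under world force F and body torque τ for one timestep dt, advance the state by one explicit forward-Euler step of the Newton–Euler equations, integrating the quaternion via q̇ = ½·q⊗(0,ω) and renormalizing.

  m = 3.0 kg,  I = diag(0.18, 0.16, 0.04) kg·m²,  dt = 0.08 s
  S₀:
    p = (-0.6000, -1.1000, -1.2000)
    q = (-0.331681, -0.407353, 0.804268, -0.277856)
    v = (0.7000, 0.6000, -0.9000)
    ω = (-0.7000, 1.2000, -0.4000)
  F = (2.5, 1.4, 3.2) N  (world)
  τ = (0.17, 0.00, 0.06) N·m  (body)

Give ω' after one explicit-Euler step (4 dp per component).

angular accel α = (0.6244, -0.2450, 1.0800)
ω + α·dt = (-0.6500, 1.1804, -0.3136)

ω' = (-0.6500, 1.1804, -0.3136)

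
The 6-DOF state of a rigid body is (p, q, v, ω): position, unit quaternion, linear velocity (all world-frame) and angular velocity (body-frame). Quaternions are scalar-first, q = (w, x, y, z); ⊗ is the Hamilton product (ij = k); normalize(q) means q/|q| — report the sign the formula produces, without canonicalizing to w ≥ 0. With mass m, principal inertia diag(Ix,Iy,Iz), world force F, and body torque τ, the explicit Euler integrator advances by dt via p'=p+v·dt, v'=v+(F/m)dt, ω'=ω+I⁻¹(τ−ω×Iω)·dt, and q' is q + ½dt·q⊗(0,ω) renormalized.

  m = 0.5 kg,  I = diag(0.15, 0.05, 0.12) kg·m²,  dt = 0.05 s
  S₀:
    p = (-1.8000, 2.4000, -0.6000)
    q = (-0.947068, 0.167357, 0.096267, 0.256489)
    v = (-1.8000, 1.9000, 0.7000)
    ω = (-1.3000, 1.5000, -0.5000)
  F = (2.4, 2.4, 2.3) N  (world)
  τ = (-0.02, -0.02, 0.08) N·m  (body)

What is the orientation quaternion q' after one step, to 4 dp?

q' = (-0.9408, 0.1871, 0.0544, 0.2774)

Hamilton product q⊗(0,ω) = (0.2014081, 0.7983214, -1.6703592, 0.8497166)
q + ½dt·q⊗(0,ω), renormalized = (-0.9408, 0.1871, 0.0544, 0.2774)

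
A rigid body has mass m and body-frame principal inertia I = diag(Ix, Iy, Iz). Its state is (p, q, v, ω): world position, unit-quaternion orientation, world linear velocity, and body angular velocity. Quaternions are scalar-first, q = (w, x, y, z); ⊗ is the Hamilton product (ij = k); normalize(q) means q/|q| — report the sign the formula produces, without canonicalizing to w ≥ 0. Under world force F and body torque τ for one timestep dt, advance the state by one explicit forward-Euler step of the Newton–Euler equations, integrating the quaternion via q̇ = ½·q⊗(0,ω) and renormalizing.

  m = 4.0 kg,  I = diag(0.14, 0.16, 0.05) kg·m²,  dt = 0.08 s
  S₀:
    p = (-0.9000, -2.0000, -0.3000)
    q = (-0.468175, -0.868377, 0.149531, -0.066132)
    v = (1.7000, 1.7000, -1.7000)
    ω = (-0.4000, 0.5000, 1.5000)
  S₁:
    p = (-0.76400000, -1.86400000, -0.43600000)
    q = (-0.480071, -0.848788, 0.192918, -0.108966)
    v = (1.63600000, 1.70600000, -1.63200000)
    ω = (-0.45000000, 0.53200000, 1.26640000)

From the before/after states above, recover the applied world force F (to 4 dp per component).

F = (-3.2000, 0.3000, 3.4000)

v₁ − v₀ = (-0.06400000, 0.00600000, 0.06800000)
applied force F = (-3.2000, 0.3000, 3.4000)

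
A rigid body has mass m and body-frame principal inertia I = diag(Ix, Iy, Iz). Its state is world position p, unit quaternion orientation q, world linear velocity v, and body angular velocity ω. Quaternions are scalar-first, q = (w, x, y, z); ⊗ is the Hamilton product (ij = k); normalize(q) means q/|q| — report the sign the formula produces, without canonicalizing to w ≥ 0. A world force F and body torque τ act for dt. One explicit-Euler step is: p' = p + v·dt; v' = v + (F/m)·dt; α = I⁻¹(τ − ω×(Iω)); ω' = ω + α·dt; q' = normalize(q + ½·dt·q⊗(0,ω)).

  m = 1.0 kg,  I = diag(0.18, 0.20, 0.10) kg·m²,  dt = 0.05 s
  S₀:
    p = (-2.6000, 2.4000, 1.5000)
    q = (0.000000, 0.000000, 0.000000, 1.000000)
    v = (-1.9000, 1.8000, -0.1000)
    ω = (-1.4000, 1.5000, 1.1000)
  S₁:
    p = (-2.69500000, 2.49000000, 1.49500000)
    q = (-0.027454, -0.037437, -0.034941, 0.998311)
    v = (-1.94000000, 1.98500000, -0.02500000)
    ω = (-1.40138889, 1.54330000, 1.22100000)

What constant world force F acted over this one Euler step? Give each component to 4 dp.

Δv = v₁−v₀ = (-0.04000000, 0.18500000, 0.07500000)
applied force F = (-0.8000, 3.7000, 1.5000)

F = (-0.8000, 3.7000, 1.5000)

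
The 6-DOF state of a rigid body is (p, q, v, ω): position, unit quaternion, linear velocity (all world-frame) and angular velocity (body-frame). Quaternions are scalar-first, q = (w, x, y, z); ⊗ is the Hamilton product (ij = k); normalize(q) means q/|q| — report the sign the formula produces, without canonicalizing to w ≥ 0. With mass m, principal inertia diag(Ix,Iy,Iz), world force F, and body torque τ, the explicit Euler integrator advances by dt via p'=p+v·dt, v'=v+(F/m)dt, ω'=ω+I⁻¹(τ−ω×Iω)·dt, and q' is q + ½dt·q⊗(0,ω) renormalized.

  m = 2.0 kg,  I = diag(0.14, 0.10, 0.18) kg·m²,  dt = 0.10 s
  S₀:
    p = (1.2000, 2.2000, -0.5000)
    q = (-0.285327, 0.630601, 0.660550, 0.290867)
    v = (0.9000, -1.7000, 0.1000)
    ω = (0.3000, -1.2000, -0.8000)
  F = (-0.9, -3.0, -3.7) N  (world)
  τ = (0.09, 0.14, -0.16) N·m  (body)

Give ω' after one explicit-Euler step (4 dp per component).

gyro term ω×Iω = (0.0768, 0.0096, 0.0144)
(τ − ω×Iω)/I = (0.0943, 1.3040, -0.9689)
new body rate ω' = (0.3094, -1.0696, -0.8969)

ω' = (0.3094, -1.0696, -0.8969)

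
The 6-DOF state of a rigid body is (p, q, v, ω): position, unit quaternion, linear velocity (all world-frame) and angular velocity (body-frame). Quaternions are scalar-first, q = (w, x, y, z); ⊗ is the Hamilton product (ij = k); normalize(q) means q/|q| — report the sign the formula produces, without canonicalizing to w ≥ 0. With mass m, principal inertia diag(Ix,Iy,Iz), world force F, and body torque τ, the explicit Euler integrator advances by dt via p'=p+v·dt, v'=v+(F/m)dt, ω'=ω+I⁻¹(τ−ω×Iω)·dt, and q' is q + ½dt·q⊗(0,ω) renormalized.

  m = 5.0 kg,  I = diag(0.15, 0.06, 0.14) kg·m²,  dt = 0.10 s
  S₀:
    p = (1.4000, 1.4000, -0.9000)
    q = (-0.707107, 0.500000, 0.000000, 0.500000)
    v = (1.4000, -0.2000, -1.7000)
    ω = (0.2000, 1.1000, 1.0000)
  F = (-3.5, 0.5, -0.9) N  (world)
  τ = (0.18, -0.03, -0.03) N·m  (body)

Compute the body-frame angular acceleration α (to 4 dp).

α = (0.6133, -0.5333, -0.0729)

precession coupling ω×(Iω) = (0.0880, 0.0020, -0.0198)
α = I⁻¹(τ − ω×Iω) = (0.6133, -0.5333, -0.0729)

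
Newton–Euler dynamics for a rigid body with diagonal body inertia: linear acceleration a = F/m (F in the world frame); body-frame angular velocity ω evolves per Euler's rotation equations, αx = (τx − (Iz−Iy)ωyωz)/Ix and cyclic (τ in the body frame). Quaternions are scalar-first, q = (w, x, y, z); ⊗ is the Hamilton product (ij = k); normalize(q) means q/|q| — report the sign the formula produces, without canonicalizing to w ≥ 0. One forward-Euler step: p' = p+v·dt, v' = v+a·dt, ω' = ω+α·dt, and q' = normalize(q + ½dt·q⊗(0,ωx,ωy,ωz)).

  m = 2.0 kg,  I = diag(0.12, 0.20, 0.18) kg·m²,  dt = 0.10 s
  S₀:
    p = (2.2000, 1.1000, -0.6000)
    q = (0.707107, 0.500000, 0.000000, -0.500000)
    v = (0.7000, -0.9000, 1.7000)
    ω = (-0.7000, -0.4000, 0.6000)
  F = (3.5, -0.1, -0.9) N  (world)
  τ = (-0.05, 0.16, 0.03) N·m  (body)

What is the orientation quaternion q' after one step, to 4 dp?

Hamilton product q⊗(0,ω) = (0.6500000, -0.6949749, -0.2328428, 0.2242642)
q + ½dt·q⊗(0,ω), renormalized = (0.7387, 0.4647, -0.0116, -0.4882)

q' = (0.7387, 0.4647, -0.0116, -0.4882)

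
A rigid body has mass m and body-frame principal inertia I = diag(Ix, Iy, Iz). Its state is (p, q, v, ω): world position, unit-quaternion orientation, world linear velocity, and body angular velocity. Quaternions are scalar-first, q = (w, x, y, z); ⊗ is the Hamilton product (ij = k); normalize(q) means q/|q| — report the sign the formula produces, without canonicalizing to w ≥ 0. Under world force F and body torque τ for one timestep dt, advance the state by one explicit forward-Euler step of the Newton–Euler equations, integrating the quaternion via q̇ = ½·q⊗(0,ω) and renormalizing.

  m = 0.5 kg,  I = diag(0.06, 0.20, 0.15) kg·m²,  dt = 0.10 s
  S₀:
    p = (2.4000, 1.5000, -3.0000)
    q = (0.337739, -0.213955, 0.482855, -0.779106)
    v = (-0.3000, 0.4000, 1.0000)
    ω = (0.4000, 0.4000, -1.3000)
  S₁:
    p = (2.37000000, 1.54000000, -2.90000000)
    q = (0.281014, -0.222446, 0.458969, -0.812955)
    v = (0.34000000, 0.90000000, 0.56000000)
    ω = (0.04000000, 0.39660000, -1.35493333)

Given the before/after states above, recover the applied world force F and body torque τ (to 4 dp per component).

velocity change Δv = (0.64000000, 0.50000000, -0.44000000)
applied force F = (3.2000, 2.5000, -2.2000)
Δω = ω₁−ω₀ = (-0.36000000, -0.00340000, -0.05493333)
gyro term ω₀×Iω₀ = (0.0260, 0.0468, 0.0224)
I·α + gyro = (-0.1900, 0.0400, -0.0600)

F = (3.2000, 2.5000, -2.2000)
τ = (-0.1900, 0.0400, -0.0600)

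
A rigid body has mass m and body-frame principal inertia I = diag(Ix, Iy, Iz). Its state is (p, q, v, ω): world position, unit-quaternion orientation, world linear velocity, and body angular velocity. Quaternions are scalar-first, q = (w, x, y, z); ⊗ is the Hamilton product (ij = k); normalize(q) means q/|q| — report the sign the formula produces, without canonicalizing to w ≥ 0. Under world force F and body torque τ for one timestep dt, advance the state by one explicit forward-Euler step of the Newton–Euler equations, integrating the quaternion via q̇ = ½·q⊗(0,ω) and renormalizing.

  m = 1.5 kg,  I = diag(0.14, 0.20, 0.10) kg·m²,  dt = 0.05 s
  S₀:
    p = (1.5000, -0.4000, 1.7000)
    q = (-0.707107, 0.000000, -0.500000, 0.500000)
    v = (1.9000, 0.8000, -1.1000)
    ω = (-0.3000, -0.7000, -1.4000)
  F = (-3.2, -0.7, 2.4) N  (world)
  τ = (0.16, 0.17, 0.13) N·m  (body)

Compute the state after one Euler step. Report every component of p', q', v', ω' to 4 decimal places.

a = F/m = (-2.1333, -0.4667, 1.6000)
p + v·dt = (1.5950, -0.3600, 1.6450)
v + (F/m)dt = (1.7933, 0.7767, -1.0200)
gyro term ω×Iω = (-0.0980, 0.0168, 0.0126)
(τ − ω×Iω)/I = (1.8429, 0.7660, 1.1740)
ω' = ω + α·dt = (-0.2079, -0.6617, -1.3413)
2q̇ = q⊗(0,ω) = (0.3500000, 1.2621321, 0.3449749, 0.8399498)
q' = normalize(q + ½dt·q⊗(0,ω)) = (-0.6978, 0.0315, -0.4910, 0.5206)

p' = (1.5950, -0.3600, 1.6450)
q' = (-0.6978, 0.0315, -0.4910, 0.5206)
v' = (1.7933, 0.7767, -1.0200)
ω' = (-0.2079, -0.6617, -1.3413)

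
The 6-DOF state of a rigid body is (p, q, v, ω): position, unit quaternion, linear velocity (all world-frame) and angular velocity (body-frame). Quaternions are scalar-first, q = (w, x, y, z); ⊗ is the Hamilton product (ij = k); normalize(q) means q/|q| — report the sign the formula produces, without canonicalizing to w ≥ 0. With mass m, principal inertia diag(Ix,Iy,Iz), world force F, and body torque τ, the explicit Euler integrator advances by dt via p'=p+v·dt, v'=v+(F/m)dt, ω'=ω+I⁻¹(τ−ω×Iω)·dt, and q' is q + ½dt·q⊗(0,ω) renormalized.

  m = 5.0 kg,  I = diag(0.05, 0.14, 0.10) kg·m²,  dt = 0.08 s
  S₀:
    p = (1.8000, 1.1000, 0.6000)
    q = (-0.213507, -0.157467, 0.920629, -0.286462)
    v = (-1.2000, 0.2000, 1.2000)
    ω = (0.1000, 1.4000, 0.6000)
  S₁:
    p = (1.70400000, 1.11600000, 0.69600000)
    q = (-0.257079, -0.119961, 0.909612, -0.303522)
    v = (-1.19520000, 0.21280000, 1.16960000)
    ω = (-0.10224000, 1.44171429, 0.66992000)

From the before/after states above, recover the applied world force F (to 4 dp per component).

F = (0.3000, 0.8000, -1.9000)

v₁ − v₀ = (0.00480000, 0.01280000, -0.03040000)
m·(v₁−v₀)/dt = (0.3000, 0.8000, -1.9000)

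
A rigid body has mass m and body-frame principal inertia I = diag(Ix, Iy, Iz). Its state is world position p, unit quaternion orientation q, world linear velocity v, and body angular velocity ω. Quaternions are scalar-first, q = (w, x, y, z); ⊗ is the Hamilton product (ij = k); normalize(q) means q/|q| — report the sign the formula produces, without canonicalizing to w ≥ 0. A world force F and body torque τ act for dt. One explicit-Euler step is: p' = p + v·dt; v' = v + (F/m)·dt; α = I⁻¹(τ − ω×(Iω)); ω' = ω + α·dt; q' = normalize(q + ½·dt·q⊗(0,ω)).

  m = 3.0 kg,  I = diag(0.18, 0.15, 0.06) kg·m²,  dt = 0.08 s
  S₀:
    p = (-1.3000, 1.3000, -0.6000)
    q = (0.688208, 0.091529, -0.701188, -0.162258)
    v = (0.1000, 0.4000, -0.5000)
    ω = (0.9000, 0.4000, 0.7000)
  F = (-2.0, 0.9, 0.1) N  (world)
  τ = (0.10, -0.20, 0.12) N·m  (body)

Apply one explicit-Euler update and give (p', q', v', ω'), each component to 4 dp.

p' = (-1.2920, 1.3320, -0.6400)
q' = (0.6999, 0.0992, -0.6978, -0.1161)
v' = (0.0467, 0.4240, -0.4973)
ω' = (0.9556, 0.2530, 0.8744)

a = F/m = (-0.6667, 0.3000, 0.0333)
p + v·dt = (-1.2920, 1.3320, -0.6400)
new velocity v' = (0.0467, 0.4240, -0.4973)
(τ − ω×Iω)/I = (0.6956, -1.8373, 2.1800)
ω' = ω + α·dt = (0.9556, 0.2530, 0.8744)
2q̇ = q⊗(0,ω) = (0.3116797, 0.1934588, 0.0651807, 1.1494264)
q + ½dt·q⊗(0,ω), renormalized = (0.6999, 0.0992, -0.6978, -0.1161)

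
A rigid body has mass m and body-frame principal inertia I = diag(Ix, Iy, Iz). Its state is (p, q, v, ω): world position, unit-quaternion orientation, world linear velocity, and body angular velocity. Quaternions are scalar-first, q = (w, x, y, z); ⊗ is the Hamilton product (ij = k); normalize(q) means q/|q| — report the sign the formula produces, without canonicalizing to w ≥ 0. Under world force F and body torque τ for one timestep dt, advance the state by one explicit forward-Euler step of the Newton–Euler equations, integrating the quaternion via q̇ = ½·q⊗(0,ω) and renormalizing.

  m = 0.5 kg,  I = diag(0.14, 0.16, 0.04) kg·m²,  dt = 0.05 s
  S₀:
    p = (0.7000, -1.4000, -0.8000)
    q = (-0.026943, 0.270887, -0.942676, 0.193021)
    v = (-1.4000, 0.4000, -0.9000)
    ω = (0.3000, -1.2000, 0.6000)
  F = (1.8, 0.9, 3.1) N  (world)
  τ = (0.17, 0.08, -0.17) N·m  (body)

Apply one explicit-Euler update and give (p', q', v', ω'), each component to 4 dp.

a = (3.6000, 1.8000, 6.2000)
p' = p + v·dt = (0.6300, -1.3800, -0.8450)
v' = v + a·dt = (-1.2200, 0.4900, -0.5900)
gyro term ω×Iω = (0.0864, 0.0180, -0.0072)
angular accel α = (0.5971, 0.3875, -4.0700)
new body rate ω' = (0.3299, -1.1806, 0.3965)
Hamilton product q⊗(0,ω) = (-1.3282899, -0.3420633, -0.0722943, -0.0584274)
q' = normalize(q + ½dt·q⊗(0,ω)) = (-0.0601, 0.2622, -0.9439, 0.1914)

p' = (0.6300, -1.3800, -0.8450)
q' = (-0.0601, 0.2622, -0.9439, 0.1914)
v' = (-1.2200, 0.4900, -0.5900)
ω' = (0.3299, -1.1806, 0.3965)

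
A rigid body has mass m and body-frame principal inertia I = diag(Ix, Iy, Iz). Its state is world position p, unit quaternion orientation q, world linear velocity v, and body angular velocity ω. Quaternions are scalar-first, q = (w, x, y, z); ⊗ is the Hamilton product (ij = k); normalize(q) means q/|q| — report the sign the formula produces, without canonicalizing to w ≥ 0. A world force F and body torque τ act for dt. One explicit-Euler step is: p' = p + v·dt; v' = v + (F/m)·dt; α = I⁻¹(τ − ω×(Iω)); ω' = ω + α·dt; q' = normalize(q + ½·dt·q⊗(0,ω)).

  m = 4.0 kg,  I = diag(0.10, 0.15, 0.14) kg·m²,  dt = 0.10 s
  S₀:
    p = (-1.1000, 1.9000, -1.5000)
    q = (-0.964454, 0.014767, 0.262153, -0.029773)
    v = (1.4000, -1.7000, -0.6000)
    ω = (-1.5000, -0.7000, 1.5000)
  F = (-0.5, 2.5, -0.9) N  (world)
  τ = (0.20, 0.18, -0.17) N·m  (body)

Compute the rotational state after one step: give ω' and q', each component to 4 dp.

gyro term ω×Iω = (0.0105, 0.0900, 0.0525)
angular accel α = (1.8950, 0.6000, -1.5893)
ω + α·dt = (-1.3105, -0.6400, 1.3411)
q⊗(0,ω) = (0.2503171, 1.8190694, 0.6976268, -1.0637884)
updated quaternion q' = (-0.9461, 0.1051, 0.2952, -0.0824)

ω' = (-1.3105, -0.6400, 1.3411)
q' = (-0.9461, 0.1051, 0.2952, -0.0824)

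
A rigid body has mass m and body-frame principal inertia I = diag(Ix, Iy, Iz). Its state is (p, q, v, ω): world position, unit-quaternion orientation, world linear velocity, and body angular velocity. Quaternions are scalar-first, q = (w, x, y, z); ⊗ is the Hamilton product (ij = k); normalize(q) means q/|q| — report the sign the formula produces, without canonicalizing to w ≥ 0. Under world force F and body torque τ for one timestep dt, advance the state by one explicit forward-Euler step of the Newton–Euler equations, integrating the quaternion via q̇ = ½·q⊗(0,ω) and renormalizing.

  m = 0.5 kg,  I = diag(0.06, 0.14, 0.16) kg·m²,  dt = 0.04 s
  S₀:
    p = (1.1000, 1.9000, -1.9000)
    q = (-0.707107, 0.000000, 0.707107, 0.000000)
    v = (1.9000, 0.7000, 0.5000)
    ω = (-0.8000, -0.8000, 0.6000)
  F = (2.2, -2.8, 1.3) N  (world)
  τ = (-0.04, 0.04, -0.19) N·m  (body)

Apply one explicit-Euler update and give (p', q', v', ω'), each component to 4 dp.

p' = (1.1760, 1.9280, -1.8800)
q' = (-0.6956, 0.0198, 0.7182, 0.0028)
v' = (2.0760, 0.4760, 0.6040)
ω' = (-0.8203, -0.8023, 0.5397)

precession coupling ω×(Iω) = (-0.0096, 0.0480, 0.0512)
angular accel α = (-0.5067, -0.0571, -1.5075)
ω + α·dt = (-0.8203, -0.8023, 0.5397)
q⊗(0,ω) = (0.5656856, 0.9899498, 0.5656856, 0.1414214)
q' = normalize(q + ½dt·q⊗(0,ω)) = (-0.6956, 0.0198, 0.7182, 0.0028)
a = F/m = (4.4000, -5.6000, 2.6000)
p' = p + v·dt = (1.1760, 1.9280, -1.8800)
v + (F/m)dt = (2.0760, 0.4760, 0.6040)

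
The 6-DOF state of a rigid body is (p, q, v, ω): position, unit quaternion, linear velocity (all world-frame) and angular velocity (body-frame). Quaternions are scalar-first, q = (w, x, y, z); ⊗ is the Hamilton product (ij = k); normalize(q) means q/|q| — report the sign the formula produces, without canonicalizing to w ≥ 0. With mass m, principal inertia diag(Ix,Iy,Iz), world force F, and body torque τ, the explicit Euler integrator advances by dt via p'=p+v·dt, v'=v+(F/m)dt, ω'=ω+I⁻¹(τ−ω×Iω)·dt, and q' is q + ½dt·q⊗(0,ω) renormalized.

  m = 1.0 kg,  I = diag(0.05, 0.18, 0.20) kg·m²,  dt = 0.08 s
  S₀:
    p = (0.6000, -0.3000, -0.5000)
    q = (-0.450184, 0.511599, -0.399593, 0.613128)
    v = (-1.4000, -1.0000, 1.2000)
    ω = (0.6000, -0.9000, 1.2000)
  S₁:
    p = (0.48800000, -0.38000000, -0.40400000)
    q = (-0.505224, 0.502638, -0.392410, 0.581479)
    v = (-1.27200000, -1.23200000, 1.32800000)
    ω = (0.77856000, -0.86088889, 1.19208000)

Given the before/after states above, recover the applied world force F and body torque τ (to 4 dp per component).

F = (1.6000, -2.9000, 1.6000)
τ = (0.0900, -0.0200, -0.0900)

ω₁ − ω₀ = (0.17856000, 0.03911111, -0.00792000)
gyro term ω₀×Iω₀ = (-0.0216, -0.1080, -0.0702)
applied torque τ = (0.0900, -0.0200, -0.0900)
Δv = v₁−v₀ = (0.12800000, -0.23200000, 0.12800000)
applied force F = (1.6000, -2.9000, 1.6000)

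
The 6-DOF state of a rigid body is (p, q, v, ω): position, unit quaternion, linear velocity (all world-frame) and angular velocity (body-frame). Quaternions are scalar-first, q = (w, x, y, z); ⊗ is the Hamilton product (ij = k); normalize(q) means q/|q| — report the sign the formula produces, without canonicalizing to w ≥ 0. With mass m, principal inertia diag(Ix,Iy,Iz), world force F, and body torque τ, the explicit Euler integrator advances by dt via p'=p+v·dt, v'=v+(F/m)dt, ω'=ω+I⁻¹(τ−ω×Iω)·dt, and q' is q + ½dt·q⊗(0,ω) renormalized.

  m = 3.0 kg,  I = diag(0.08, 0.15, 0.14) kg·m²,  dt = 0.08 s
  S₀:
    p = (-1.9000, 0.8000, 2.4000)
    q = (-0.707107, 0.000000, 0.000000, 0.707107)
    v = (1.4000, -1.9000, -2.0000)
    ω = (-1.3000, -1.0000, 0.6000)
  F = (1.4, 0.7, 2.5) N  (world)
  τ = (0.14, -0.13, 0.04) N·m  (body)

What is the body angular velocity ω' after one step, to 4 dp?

gyro term ω×Iω = (0.0060, 0.0468, 0.0910)
angular accel α = (1.6750, -1.1787, -0.3643)
new body rate ω' = (-1.1660, -1.0943, 0.5709)

ω' = (-1.1660, -1.0943, 0.5709)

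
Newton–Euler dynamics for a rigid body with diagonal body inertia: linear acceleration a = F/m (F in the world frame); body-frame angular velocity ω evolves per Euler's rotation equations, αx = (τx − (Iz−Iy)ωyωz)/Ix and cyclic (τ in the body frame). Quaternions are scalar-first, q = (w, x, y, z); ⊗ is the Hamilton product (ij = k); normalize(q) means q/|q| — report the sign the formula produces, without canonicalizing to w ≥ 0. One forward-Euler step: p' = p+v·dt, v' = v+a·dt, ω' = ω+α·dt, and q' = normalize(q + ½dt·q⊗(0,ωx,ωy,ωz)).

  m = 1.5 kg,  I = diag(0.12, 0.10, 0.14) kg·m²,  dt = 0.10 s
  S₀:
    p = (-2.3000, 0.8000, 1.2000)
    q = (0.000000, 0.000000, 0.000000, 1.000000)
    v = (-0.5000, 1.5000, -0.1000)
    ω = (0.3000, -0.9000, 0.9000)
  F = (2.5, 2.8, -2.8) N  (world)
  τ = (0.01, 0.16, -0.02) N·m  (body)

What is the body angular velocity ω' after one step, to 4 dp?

ω' = (0.3353, -0.7346, 0.8819)

ω×(Iω) gyroscopic = (-0.0324, -0.0054, 0.0054)
(τ − ω×Iω)/I = (0.3533, 1.6540, -0.1814)
ω' = ω + α·dt = (0.3353, -0.7346, 0.8819)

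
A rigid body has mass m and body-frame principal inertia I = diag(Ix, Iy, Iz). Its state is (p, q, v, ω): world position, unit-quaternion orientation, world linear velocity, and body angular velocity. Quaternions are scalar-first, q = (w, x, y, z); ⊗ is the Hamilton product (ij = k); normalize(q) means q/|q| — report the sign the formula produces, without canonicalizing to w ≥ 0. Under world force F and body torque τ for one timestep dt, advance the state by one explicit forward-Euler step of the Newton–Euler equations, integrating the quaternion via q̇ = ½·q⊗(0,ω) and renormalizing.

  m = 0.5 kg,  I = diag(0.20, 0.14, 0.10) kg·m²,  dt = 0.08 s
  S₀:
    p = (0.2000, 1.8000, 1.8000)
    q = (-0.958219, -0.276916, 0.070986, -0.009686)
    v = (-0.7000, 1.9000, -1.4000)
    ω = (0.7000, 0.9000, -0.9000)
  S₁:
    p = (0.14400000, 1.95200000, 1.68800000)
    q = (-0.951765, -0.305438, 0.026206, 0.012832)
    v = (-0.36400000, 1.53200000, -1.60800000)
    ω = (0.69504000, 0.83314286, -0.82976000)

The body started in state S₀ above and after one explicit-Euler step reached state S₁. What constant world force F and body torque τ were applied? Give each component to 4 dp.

ω₁ − ω₀ = (-0.00496000, -0.06685714, 0.07024000)
ω₀×(Iω₀) = (0.0324, -0.0630, -0.0378)
I·α + gyro = (0.0200, -0.1800, 0.0500)
v₁ − v₀ = (0.33600000, -0.36800000, -0.20800000)
applied force F = (2.1000, -2.3000, -1.3000)

F = (2.1000, -2.3000, -1.3000)
τ = (0.0200, -0.1800, 0.0500)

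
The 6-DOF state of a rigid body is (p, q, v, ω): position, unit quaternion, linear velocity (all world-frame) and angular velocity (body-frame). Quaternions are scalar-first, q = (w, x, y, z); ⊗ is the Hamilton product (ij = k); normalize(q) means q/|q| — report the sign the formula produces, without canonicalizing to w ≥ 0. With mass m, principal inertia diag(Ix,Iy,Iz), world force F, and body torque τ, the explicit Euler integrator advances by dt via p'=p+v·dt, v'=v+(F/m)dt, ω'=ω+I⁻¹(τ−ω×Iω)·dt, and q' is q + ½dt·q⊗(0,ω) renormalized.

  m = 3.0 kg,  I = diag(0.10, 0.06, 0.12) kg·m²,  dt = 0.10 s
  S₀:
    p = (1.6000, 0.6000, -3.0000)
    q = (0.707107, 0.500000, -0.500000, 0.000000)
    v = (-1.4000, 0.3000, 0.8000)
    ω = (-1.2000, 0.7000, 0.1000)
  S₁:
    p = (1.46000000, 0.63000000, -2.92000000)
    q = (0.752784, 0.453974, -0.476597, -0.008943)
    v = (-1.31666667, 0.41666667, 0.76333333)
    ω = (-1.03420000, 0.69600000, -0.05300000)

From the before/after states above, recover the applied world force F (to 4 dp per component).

F = (2.5000, 3.5000, -1.1000)

v₁ − v₀ = (0.08333333, 0.11666667, -0.03666667)
m·(v₁−v₀)/dt = (2.5000, 3.5000, -1.1000)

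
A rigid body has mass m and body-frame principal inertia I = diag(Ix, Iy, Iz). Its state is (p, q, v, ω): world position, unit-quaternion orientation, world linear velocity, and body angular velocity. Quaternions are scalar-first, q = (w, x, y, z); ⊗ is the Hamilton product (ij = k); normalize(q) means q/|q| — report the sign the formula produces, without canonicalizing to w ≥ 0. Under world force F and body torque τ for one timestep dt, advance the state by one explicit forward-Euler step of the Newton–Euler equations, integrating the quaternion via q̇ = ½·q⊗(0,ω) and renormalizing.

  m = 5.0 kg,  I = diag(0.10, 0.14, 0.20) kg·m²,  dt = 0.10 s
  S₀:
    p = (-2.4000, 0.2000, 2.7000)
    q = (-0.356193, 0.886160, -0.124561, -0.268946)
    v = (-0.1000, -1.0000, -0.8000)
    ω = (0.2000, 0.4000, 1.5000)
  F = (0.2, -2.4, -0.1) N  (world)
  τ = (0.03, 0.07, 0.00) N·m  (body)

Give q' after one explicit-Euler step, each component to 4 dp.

q' = (-0.3413, 0.8760, -0.2002, -0.2758)

2q̇ = q⊗(0,ω) = (0.2760114, -0.1505017, -1.5255064, -0.1549133)
q' = normalize(q + ½dt·q⊗(0,ω)) = (-0.3413, 0.8760, -0.2002, -0.2758)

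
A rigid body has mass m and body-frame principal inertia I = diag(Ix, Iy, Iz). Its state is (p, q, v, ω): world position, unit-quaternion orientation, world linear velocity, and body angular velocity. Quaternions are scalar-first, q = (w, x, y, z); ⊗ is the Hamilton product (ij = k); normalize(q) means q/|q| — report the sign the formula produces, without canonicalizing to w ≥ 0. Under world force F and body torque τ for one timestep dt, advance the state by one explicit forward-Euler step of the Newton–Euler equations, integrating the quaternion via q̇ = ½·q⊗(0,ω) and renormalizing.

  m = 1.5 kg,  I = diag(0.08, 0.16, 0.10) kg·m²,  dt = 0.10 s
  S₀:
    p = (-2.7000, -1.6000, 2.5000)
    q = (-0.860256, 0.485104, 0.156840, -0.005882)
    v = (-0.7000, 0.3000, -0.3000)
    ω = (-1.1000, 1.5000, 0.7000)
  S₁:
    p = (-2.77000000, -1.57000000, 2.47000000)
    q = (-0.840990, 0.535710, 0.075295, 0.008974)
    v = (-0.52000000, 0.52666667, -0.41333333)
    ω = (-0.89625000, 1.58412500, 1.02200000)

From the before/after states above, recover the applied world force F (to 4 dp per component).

F = (2.7000, 3.4000, -1.7000)

Δv = v₁−v₀ = (0.18000000, 0.22666667, -0.11333333)
m·(v₁−v₀)/dt = (2.7000, 3.4000, -1.7000)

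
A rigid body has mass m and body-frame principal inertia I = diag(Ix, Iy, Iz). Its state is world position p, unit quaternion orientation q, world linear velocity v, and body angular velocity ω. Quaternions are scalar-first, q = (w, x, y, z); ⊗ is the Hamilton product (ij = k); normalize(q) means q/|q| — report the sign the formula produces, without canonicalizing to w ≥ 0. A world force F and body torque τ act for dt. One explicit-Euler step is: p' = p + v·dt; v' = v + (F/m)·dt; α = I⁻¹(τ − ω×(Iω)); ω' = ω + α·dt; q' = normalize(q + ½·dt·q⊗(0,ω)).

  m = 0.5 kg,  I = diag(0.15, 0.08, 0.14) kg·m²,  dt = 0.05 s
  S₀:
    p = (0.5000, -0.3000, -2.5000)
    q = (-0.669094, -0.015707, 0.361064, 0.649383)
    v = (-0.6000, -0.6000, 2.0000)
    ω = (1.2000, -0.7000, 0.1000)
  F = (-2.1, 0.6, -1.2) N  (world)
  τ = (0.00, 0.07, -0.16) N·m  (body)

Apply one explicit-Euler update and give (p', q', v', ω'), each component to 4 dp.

a = F/m = (-4.2000, 1.2000, -2.4000)
new position p' = (0.4700, -0.3300, -2.4000)
v' = v + a·dt = (-0.8100, -0.5400, 1.8800)
(τ − ω×Iω)/I = (0.0280, 0.8600, -1.5629)
new body rate ω' = (1.2014, -0.6570, 0.0219)
Hamilton product q⊗(0,ω) = (0.2066549, -0.3122383, 1.2491961, -0.4891913)
q' = normalize(q + ½dt·q⊗(0,ω)) = (-0.6635, -0.0235, 0.3921, 0.6368)

p' = (0.4700, -0.3300, -2.4000)
q' = (-0.6635, -0.0235, 0.3921, 0.6368)
v' = (-0.8100, -0.5400, 1.8800)
ω' = (1.2014, -0.6570, 0.0219)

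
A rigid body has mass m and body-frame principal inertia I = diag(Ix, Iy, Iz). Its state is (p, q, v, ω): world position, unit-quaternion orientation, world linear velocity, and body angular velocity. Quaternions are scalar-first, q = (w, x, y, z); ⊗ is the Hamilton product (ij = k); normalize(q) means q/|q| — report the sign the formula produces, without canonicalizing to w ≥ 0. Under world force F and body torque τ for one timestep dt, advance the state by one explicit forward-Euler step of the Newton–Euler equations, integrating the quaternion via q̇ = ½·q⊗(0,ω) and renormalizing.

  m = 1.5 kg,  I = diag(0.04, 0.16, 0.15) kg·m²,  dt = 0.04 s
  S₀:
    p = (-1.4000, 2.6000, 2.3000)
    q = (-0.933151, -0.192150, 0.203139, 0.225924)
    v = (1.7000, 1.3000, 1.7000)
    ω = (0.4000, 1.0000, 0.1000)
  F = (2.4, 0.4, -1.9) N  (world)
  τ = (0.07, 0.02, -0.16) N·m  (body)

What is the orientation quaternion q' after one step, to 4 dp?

q' = (-0.9359, -0.2037, 0.1866, 0.2185)

Hamilton product q⊗(0,ω) = (-0.1488714, -0.5788705, -0.8235664, -0.3667207)
q' = normalize(q + ½dt·q⊗(0,ω)) = (-0.9359, -0.2037, 0.1866, 0.2185)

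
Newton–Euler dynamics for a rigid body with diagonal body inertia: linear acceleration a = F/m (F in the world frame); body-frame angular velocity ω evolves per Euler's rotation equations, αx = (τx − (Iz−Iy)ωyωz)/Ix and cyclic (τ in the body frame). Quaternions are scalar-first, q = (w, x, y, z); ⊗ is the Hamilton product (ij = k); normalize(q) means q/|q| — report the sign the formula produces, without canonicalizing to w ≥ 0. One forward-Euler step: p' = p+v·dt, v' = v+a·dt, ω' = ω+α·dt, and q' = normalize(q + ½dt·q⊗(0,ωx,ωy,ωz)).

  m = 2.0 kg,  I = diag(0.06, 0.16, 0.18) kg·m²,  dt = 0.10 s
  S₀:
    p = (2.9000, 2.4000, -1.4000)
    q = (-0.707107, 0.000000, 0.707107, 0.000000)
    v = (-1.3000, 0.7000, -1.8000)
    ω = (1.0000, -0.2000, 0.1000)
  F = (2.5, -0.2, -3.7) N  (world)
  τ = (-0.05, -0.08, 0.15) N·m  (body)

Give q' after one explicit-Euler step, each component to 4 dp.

q' = (-0.6991, -0.0318, 0.7132, -0.0388)

2q̇ = q⊗(0,ω) = (0.1414214, -0.6363963, 0.1414214, -0.7778177)
updated quaternion q' = (-0.6991, -0.0318, 0.7132, -0.0388)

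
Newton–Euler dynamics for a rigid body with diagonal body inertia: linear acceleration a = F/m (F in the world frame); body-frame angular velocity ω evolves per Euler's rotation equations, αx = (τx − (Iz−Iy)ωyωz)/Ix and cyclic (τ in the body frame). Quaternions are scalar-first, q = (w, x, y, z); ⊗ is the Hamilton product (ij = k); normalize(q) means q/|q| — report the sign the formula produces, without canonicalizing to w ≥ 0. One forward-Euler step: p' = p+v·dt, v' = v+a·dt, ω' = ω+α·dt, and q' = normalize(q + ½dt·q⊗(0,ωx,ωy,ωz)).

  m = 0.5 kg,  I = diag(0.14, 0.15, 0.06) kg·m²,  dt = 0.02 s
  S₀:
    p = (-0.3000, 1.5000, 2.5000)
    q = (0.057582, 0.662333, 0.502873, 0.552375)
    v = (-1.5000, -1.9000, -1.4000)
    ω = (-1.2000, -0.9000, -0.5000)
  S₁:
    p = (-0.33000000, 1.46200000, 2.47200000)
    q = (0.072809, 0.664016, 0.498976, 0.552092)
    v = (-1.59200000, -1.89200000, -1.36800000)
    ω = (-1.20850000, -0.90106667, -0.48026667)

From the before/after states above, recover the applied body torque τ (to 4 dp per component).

Δω = ω₁−ω₀ = (-0.00850000, -0.00106667, 0.01973333)
applied torque τ = (-0.1000, 0.0400, 0.0700)

τ = (-0.1000, 0.0400, 0.0700)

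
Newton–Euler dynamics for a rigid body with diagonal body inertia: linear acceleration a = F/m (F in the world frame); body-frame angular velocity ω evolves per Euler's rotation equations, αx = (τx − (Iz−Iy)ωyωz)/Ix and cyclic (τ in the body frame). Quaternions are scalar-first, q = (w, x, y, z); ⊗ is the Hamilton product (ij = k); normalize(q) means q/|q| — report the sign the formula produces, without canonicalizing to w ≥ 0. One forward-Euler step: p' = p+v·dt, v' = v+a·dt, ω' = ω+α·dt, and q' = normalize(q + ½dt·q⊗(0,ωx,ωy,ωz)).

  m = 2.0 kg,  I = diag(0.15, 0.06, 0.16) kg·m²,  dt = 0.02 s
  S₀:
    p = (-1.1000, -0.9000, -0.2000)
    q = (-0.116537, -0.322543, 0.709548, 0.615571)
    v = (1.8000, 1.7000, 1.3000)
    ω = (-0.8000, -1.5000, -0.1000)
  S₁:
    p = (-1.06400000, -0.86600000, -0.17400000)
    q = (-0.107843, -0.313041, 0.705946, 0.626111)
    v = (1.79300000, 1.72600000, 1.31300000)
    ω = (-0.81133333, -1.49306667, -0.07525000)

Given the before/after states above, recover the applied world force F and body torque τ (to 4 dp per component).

ω₁ − ω₀ = (-0.01133333, 0.00693333, 0.02475000)
gyro term ω₀×Iω₀ = (0.0150, -0.0008, -0.1080)
applied torque τ = (-0.0700, 0.0200, 0.0900)
v₁ − v₀ = (-0.00700000, 0.02600000, 0.01300000)
applied force F = (-0.7000, 2.6000, 1.3000)

F = (-0.7000, 2.6000, 1.3000)
τ = (-0.0700, 0.0200, 0.0900)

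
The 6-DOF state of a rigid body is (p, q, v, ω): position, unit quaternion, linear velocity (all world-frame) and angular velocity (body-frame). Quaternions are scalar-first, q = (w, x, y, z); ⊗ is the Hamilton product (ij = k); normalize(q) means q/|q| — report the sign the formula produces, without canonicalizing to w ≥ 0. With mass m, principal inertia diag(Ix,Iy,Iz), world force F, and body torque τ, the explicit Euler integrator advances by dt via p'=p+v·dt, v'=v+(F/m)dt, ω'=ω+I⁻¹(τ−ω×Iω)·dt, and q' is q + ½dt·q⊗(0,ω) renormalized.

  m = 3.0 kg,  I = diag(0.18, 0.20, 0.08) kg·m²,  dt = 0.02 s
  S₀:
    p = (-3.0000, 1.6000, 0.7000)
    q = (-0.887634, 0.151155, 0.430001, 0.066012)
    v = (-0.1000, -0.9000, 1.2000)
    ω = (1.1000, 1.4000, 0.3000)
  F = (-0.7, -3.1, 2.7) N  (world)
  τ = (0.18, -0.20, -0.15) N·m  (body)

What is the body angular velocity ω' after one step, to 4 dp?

ω' = (1.1256, 1.3767, 0.2548)

(τ − ω×Iω)/I = (1.2800, -1.1650, -2.2600)
ω' = ω + α·dt = (1.1256, 1.3767, 0.2548)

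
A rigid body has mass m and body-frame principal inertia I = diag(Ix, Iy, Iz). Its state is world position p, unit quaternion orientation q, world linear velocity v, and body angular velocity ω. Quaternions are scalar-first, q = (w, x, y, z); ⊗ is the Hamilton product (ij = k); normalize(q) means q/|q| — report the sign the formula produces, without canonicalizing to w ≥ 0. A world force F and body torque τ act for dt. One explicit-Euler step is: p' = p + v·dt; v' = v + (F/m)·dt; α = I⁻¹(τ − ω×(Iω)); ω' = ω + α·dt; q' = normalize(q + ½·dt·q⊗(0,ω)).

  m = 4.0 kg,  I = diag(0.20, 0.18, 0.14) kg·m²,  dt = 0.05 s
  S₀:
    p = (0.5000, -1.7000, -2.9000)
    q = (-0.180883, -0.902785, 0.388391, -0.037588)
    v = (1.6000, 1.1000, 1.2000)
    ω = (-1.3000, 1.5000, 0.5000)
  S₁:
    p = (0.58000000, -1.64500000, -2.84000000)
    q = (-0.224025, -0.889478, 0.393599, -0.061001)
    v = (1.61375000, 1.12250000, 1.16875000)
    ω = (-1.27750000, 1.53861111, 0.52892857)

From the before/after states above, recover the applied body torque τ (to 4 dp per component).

Δω = ω₁−ω₀ = (0.02250000, 0.03861111, 0.02892857)
gyro term ω₀×Iω₀ = (-0.0300, -0.0390, 0.0390)
I·α + gyro = (0.0600, 0.1000, 0.1200)

τ = (0.0600, 0.1000, 0.1200)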